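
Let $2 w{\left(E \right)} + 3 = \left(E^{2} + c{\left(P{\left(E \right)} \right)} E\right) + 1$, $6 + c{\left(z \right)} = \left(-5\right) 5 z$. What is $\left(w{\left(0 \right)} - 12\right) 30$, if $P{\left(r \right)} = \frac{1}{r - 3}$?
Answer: $-390$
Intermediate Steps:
$P{\left(r \right)} = \frac{1}{-3 + r}$
$c{\left(z \right)} = -6 - 25 z$ ($c{\left(z \right)} = -6 + \left(-5\right) 5 z = -6 - 25 z$)
$w{\left(E \right)} = -1 + \frac{E^{2}}{2} + \frac{E \left(-6 - \frac{25}{-3 + E}\right)}{2}$ ($w{\left(E \right)} = - \frac{3}{2} + \frac{\left(E^{2} + \left(-6 - \frac{25}{-3 + E}\right) E\right) + 1}{2} = - \frac{3}{2} + \frac{\left(E^{2} + E \left(-6 - \frac{25}{-3 + E}\right)\right) + 1}{2} = - \frac{3}{2} + \frac{1 + E^{2} + E \left(-6 - \frac{25}{-3 + E}\right)}{2} = - \frac{3}{2} + \left(\frac{1}{2} + \frac{E^{2}}{2} + \frac{E \left(-6 - \frac{25}{-3 + E}\right)}{2}\right) = -1 + \frac{E^{2}}{2} + \frac{E \left(-6 - \frac{25}{-3 + E}\right)}{2}$)
$\left(w{\left(0 \right)} - 12\right) 30 = \left(\frac{6 + 0^{3} - 0 - 9 \cdot 0^{2}}{2 \left(-3 + 0\right)} - 12\right) 30 = \left(\frac{6 + 0 + 0 - 0}{2 \left(-3\right)} - 12\right) 30 = \left(\frac{1}{2} \left(- \frac{1}{3}\right) \left(6 + 0 + 0 + 0\right) - 12\right) 30 = \left(\frac{1}{2} \left(- \frac{1}{3}\right) 6 - 12\right) 30 = \left(-1 - 12\right) 30 = \left(-13\right) 30 = -390$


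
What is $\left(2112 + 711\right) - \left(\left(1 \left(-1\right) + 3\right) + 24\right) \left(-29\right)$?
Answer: $3577$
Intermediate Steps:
$\left(2112 + 711\right) - \left(\left(1 \left(-1\right) + 3\right) + 24\right) \left(-29\right) = 2823 - \left(\left(-1 + 3\right) + 24\right) \left(-29\right) = 2823 - \left(2 + 24\right) \left(-29\right) = 2823 - 26 \left(-29\right) = 2823 - -754 = 2823 + 754 = 3577$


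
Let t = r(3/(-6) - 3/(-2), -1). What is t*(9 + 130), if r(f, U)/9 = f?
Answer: 1251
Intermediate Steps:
r(f, U) = 9*f
t = 9 (t = 9*(3/(-6) - 3/(-2)) = 9*(3*(-⅙) - 3*(-½)) = 9*(-½ + 3/2) = 9*1 = 9)
t*(9 + 130) = 9*(9 + 130) = 9*139 = 1251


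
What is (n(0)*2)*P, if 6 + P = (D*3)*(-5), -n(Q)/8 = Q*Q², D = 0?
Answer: 0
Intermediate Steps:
n(Q) = -8*Q³ (n(Q) = -8*Q*Q² = -8*Q³)
P = -6 (P = -6 + (0*3)*(-5) = -6 + 0*(-5) = -6 + 0 = -6)
(n(0)*2)*P = (-8*0³*2)*(-6) = (-8*0*2)*(-6) = (0*2)*(-6) = 0*(-6) = 0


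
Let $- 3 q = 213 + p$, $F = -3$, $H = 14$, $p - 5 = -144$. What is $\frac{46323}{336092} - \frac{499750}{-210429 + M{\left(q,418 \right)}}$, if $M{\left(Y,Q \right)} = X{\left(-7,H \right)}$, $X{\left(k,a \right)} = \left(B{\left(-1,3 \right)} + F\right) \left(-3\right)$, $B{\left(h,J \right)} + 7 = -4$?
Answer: $\frac{177707734001}{70709387604} \approx 2.5132$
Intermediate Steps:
$p = -139$ ($p = 5 - 144 = -139$)
$B{\left(h,J \right)} = -11$ ($B{\left(h,J \right)} = -7 - 4 = -11$)
$X{\left(k,a \right)} = 42$ ($X{\left(k,a \right)} = \left(-11 - 3\right) \left(-3\right) = \left(-14\right) \left(-3\right) = 42$)
$q = - \frac{74}{3}$ ($q = - \frac{213 - 139}{3} = \left(- \frac{1}{3}\right) 74 = - \frac{74}{3} \approx -24.667$)
$M{\left(Y,Q \right)} = 42$
$\frac{46323}{336092} - \frac{499750}{-210429 + M{\left(q,418 \right)}} = \frac{46323}{336092} - \frac{499750}{-210429 + 42} = 46323 \cdot \frac{1}{336092} - \frac{499750}{-210387} = \frac{46323}{336092} - - \frac{499750}{210387} = \frac{46323}{336092} + \frac{499750}{210387} = \frac{177707734001}{70709387604}$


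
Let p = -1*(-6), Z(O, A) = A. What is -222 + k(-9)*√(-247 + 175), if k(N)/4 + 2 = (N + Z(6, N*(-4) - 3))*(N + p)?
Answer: -222 - 1776*I*√2 ≈ -222.0 - 2511.6*I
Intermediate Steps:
p = 6
k(N) = -8 + 4*(-3 - 3*N)*(6 + N) (k(N) = -8 + 4*((N + (N*(-4) - 3))*(N + 6)) = -8 + 4*((N + (-4*N - 3))*(6 + N)) = -8 + 4*((N + (-3 - 4*N))*(6 + N)) = -8 + 4*((-3 - 3*N)*(6 + N)) = -8 + 4*(-3 - 3*N)*(6 + N))
-222 + k(-9)*√(-247 + 175) = -222 + (-80 - 84*(-9) - 12*(-9)²)*√(-247 + 175) = -222 + (-80 + 756 - 12*81)*√(-72) = -222 + (-80 + 756 - 972)*(6*I*√2) = -222 - 1776*I*√2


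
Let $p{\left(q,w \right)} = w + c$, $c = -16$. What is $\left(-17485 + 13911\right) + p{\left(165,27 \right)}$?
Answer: $-3563$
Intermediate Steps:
$p{\left(q,w \right)} = -16 + w$ ($p{\left(q,w \right)} = w - 16 = -16 + w$)
$\left(-17485 + 13911\right) + p{\left(165,27 \right)} = \left(-17485 + 13911\right) + \left(-16 + 27\right) = -3574 + 11 = -3563$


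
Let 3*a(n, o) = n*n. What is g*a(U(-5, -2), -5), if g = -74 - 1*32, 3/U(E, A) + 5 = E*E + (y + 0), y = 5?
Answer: -318/625 ≈ -0.50880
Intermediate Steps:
U(E, A) = 3/E² (U(E, A) = 3/(-5 + (E*E + (5 + 0))) = 3/(-5 + (E² + 5)) = 3/(-5 + (5 + E²)) = 3/(E²) = 3/E²)
a(n, o) = n²/3 (a(n, o) = (n*n)/3 = n²/3)
g = -106 (g = -74 - 32 = -106)
g*a(U(-5, -2), -5) = -106*(3/(-5)²)²/3 = -106*(3*(1/25))²/3 = -106*(3/25)²/3 = -106*9/(3*625) = -106*3/625 = -318/625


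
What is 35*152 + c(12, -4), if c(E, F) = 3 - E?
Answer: 5311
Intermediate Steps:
35*152 + c(12, -4) = 35*152 + (3 - 1*12) = 5320 + (3 - 12) = 5320 - 9 = 5311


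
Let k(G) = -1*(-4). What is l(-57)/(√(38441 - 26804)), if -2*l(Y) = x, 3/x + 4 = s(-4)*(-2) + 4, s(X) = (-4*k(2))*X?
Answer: √1293/331008 ≈ 0.00010863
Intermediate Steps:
k(G) = 4
s(X) = -16*X (s(X) = (-4*4)*X = -16*X)
x = -3/128 (x = 3/(-4 + (-16*(-4)*(-2) + 4)) = 3/(-4 + (64*(-2) + 4)) = 3/(-4 + (-128 + 4)) = 3/(-4 - 124) = 3/(-128) = 3*(-1/128) = -3/128 ≈ -0.023438)
l(Y) = 3/256 (l(Y) = -½*(-3/128) = 3/256)
l(-57)/(√(38441 - 26804)) = 3/(256*(√(38441 - 26804))) = 3/(256*(√11637)) = 3/(256*((3*√1293))) = 3*(√1293/3879)/256 = √1293/331008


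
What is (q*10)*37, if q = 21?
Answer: 7770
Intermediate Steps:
(q*10)*37 = (21*10)*37 = 210*37 = 7770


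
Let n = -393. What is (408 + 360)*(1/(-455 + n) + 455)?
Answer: 18520272/53 ≈ 3.4944e+5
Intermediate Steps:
(408 + 360)*(1/(-455 + n) + 455) = (408 + 360)*(1/(-455 - 393) + 455) = 768*(1/(-848) + 455) = 768*(-1/848 + 455) = 768*(385839/848) = 18520272/53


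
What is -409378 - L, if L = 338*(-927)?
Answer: -96052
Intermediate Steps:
L = -313326
-409378 - L = -409378 - 1*(-313326) = -409378 + 313326 = -96052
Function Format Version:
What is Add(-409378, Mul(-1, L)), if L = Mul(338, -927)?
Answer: -96052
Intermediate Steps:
L = -313326
Add(-409378, Mul(-1, L)) = Add(-409378, Mul(-1, -313326)) = Add(-409378, 313326) = -96052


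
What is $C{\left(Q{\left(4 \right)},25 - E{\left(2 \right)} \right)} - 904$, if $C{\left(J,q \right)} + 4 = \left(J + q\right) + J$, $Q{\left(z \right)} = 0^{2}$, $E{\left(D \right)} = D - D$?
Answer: $-883$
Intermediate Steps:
$E{\left(D \right)} = 0$
$Q{\left(z \right)} = 0$
$C{\left(J,q \right)} = -4 + q + 2 J$ ($C{\left(J,q \right)} = -4 + \left(\left(J + q\right) + J\right) = -4 + \left(q + 2 J\right) = -4 + q + 2 J$)
$C{\left(Q{\left(4 \right)},25 - E{\left(2 \right)} \right)} - 904 = \left(-4 + \left(25 - 0\right) + 2 \cdot 0\right) - 904 = \left(-4 + \left(25 + 0\right) + 0\right) - 904 = \left(-4 + 25 + 0\right) - 904 = 21 - 904 = -883$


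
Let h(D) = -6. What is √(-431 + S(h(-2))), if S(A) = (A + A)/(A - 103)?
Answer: I*√5119403/109 ≈ 20.758*I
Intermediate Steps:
S(A) = 2*A/(-103 + A) (S(A) = (2*A)/(-103 + A) = 2*A/(-103 + A))
√(-431 + S(h(-2))) = √(-431 + 2*(-6)/(-103 - 6)) = √(-431 + 2*(-6)/(-109)) = √(-431 + 2*(-6)*(-1/109)) = √(-431 + 12/109) = √(-46967/109) = I*√5119403/109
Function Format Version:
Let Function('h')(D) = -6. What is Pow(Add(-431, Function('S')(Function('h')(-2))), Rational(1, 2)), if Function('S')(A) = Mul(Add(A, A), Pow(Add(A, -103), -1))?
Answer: Mul(Rational(1, 109), I, Pow(5119403, Rational(1, 2))) ≈ Mul(20.758, I)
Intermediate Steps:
Function('S')(A) = Mul(2, A, Pow(Add(-103, A), -1)) (Function('S')(A) = Mul(Mul(2, A), Pow(Add(-103, A), -1)) = Mul(2, A, Pow(Add(-103, A), -1)))
Pow(Add(-431, Function('S')(Function('h')(-2))), Rational(1, 2)) = Pow(Add(-431, Mul(2, -6, Pow(Add(-103, -6), -1))), Rational(1, 2)) = Pow(Add(-431, Mul(2, -6, Pow(-109, -1))), Rational(1, 2)) = Pow(Add(-431, Mul(2, -6, Rational(-1, 109))), Rational(1, 2)) = Pow(Add(-431, Rational(12, 109)), Rational(1, 2)) = Pow(Rational(-46967, 109), Rational(1, 2)) = Mul(Rational(1, 109), I, Pow(5119403, Rational(1, 2)))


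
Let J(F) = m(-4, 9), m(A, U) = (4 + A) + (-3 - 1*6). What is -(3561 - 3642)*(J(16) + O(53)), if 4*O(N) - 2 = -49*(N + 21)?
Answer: -74115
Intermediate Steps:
m(A, U) = -5 + A (m(A, U) = (4 + A) + (-3 - 6) = (4 + A) - 9 = -5 + A)
J(F) = -9 (J(F) = -5 - 4 = -9)
O(N) = -1027/4 - 49*N/4 (O(N) = ½ + (-49*(N + 21))/4 = ½ + (-49*(21 + N))/4 = ½ + (-1029 - 49*N)/4 = ½ + (-1029/4 - 49*N/4) = -1027/4 - 49*N/4)
-(3561 - 3642)*(J(16) + O(53)) = -(3561 - 3642)*(-9 + (-1027/4 - 49/4*53)) = -(-81)*(-9 + (-1027/4 - 2597/4)) = -(-81)*(-9 - 906) = -(-81)*(-915) = -1*74115 = -74115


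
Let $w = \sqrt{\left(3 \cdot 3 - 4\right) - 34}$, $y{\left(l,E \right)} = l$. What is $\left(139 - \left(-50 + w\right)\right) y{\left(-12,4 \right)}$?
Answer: $-2268 + 12 i \sqrt{29} \approx -2268.0 + 64.622 i$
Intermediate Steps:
$w = i \sqrt{29}$ ($w = \sqrt{\left(9 - 4\right) - 34} = \sqrt{5 - 34} = \sqrt{-29} = i \sqrt{29} \approx 5.3852 i$)
$\left(139 - \left(-50 + w\right)\right) y{\left(-12,4 \right)} = \left(139 + \left(50 - i \sqrt{29}\right)\right) \left(-12\right) = \left(189 - i \sqrt{29}\right) \left(-12\right) = -2268 + 12 i \sqrt{29}$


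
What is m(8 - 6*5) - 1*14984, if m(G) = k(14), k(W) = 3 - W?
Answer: -14995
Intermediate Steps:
m(G) = -11 (m(G) = 3 - 1*14 = 3 - 14 = -11)
m(8 - 6*5) - 1*14984 = -11 - 1*14984 = -11 - 14984 = -14995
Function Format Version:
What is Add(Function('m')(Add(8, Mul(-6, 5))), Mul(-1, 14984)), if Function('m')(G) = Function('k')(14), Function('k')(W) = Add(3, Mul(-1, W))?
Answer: -14995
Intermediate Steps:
Function('m')(G) = -11 (Function('m')(G) = Add(3, Mul(-1, 14)) = Add(3, -14) = -11)
Add(Function('m')(Add(8, Mul(-6, 5))), Mul(-1, 14984)) = Add(-11, Mul(-1, 14984)) = Add(-11, -14984) = -14995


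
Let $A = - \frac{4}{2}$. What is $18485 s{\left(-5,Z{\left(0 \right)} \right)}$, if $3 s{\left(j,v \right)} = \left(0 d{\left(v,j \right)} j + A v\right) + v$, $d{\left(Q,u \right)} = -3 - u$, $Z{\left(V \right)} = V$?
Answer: $0$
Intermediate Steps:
$A = -2$ ($A = \left(-4\right) \frac{1}{2} = -2$)
$s{\left(j,v \right)} = - \frac{v}{3}$ ($s{\left(j,v \right)} = \frac{\left(0 \left(-3 - j\right) j - 2 v\right) + v}{3} = \frac{\left(0 j - 2 v\right) + v}{3} = \frac{\left(0 - 2 v\right) + v}{3} = \frac{- 2 v + v}{3} = \frac{\left(-1\right) v}{3} = - \frac{v}{3}$)
$18485 s{\left(-5,Z{\left(0 \right)} \right)} = 18485 \left(\left(- \frac{1}{3}\right) 0\right) = 18485 \cdot 0 = 0$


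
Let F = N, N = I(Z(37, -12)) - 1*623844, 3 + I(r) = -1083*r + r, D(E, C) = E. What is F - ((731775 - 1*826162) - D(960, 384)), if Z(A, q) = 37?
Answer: -568534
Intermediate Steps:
I(r) = -3 - 1082*r (I(r) = -3 + (-1083*r + r) = -3 - 1082*r)
N = -663881 (N = (-3 - 1082*37) - 1*623844 = (-3 - 40034) - 623844 = -40037 - 623844 = -663881)
F = -663881
F - ((731775 - 1*826162) - D(960, 384)) = -663881 - ((731775 - 1*826162) - 1*960) = -663881 - ((731775 - 826162) - 960) = -663881 - (-94387 - 960) = -663881 - 1*(-95347) = -663881 + 95347 = -568534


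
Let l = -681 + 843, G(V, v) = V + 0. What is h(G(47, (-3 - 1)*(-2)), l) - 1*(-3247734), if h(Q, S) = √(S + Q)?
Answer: 3247734 + √209 ≈ 3.2477e+6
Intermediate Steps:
G(V, v) = V
l = 162
h(Q, S) = √(Q + S)
h(G(47, (-3 - 1)*(-2)), l) - 1*(-3247734) = √(47 + 162) - 1*(-3247734) = √209 + 3247734 = 3247734 + √209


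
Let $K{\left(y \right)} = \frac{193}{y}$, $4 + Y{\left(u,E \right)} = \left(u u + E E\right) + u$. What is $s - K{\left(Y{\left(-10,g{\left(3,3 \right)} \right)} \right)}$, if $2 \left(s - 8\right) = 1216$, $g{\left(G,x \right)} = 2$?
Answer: $\frac{55247}{90} \approx 613.86$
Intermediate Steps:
$s = 616$ ($s = 8 + \frac{1}{2} \cdot 1216 = 8 + 608 = 616$)
$Y{\left(u,E \right)} = -4 + u + E^{2} + u^{2}$ ($Y{\left(u,E \right)} = -4 + \left(\left(u u + E E\right) + u\right) = -4 + \left(\left(u^{2} + E^{2}\right) + u\right) = -4 + \left(\left(E^{2} + u^{2}\right) + u\right) = -4 + \left(u + E^{2} + u^{2}\right) = -4 + u + E^{2} + u^{2}$)
$s - K{\left(Y{\left(-10,g{\left(3,3 \right)} \right)} \right)} = 616 - \frac{193}{-4 - 10 + 2^{2} + \left(-10\right)^{2}} = 616 - \frac{193}{-4 - 10 + 4 + 100} = 616 - \frac{193}{90} = \frac{55247}{90}$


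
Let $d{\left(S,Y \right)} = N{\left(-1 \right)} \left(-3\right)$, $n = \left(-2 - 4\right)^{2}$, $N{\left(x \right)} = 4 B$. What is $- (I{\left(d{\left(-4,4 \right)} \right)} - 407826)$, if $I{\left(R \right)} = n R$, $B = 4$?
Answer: $409554$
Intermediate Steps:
$N{\left(x \right)} = 16$ ($N{\left(x \right)} = 4 \cdot 4 = 16$)
$n = 36$ ($n = \left(-6\right)^{2} = 36$)
$d{\left(S,Y \right)} = -48$ ($d{\left(S,Y \right)} = 16 \left(-3\right) = -48$)
$I{\left(R \right)} = 36 R$
$- (I{\left(d{\left(-4,4 \right)} \right)} - 407826) = - (36 \left(-48\right) - 407826) = - (-1728 - 407826) = \left(-1\right) \left(-409554\right) = 409554$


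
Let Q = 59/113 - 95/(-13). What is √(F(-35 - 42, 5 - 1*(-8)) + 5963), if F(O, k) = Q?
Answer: √12884817881/1469 ≈ 77.271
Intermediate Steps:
Q = 11502/1469 (Q = 59*(1/113) - 95*(-1/13) = 59/113 + 95/13 = 11502/1469 ≈ 7.8298)
F(O, k) = 11502/1469
√(F(-35 - 42, 5 - 1*(-8)) + 5963) = √(11502/1469 + 5963) = √(8771149/1469) = √12884817881/1469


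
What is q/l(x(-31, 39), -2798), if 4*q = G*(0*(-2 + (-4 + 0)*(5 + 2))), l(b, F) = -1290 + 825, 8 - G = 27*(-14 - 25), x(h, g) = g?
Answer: 0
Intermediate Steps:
G = 1061 (G = 8 - 27*(-14 - 25) = 8 - 27*(-39) = 8 - 1*(-1053) = 8 + 1053 = 1061)
l(b, F) = -465
q = 0 (q = (1061*(0*(-2 + (-4 + 0)*(5 + 2))))/4 = (1061*(0*(-2 - 4*7)))/4 = (1061*(0*(-2 - 28)))/4 = (1061*(0*(-30)))/4 = (1061*0)/4 = (1/4)*0 = 0)
q/l(x(-31, 39), -2798) = 0/(-465) = 0*(-1/465) = 0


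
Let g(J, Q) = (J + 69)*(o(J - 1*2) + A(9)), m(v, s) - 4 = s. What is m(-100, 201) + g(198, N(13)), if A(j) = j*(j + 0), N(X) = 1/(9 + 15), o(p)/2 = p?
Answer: 126496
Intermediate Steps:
o(p) = 2*p
m(v, s) = 4 + s
N(X) = 1/24
A(j) = j² (A(j) = j*j = j²)
g(J, Q) = (69 + J)*(77 + 2*J) (g(J, Q) = (J + 69)*(2*(J - 1*2) + 9²) = (69 + J)*(2*(J - 2) + 81) = (69 + J)*(2*(-2 + J) + 81) = (69 + J)*((-4 + 2*J) + 81) = (69 + J)*(77 + 2*J))
m(-100, 201) + g(198, N(13)) = (4 + 201) + (5313 + 2*198² + 215*198) = 205 + (5313 + 2*39204 + 42570) = 205 + (5313 + 78408 + 42570) = 205 + 126291 = 126496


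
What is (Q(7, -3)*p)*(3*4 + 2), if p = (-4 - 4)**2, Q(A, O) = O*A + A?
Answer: -12544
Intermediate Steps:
Q(A, O) = A + A*O (Q(A, O) = A*O + A = A + A*O)
p = 64 (p = (-8)**2 = 64)
(Q(7, -3)*p)*(3*4 + 2) = ((7*(1 - 3))*64)*(3*4 + 2) = ((7*(-2))*64)*(12 + 2) = -14*64*14 = -896*14 = -12544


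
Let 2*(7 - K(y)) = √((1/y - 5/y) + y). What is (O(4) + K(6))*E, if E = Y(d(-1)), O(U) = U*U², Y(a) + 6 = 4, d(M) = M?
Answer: -142 + 4*√3/3 ≈ -139.69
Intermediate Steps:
Y(a) = -2 (Y(a) = -6 + 4 = -2)
K(y) = 7 - √(y - 4/y)/2 (K(y) = 7 - √((1/y - 5/y) + y)/2 = 7 - √(-4/y + y)/2 = 7 - √(y - 4/y)/2)
O(U) = U³
E = -2
(O(4) + K(6))*E = (4³ + (7 - √(6 - 4/6)/2))*(-2) = (64 + (7 - √(6 - 4*⅙)/2))*(-2) = (64 + (7 - √(6 - ⅔)/2))*(-2) = (64 + (7 - 2*√3/3))*(-2) = (71 - 2*√3/3)*(-2) = -142 + 4*√3/3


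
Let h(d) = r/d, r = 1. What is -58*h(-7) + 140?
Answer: 1038/7 ≈ 148.29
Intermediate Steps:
h(d) = 1/d
-58*h(-7) + 140 = -58/(-7) + 140 = -58*(-⅐) + 140 = 58/7 + 140 = 1038/7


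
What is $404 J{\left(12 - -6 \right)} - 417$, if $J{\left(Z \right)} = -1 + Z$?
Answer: $6451$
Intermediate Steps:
$404 J{\left(12 - -6 \right)} - 417 = 404 \left(-1 + \left(12 - -6\right)\right) - 417 = 404 \left(-1 + \left(12 + 6\right)\right) - 417 = 404 \left(-1 + 18\right) - 417 = 404 \cdot 17 - 417 = 6868 - 417 = 6451$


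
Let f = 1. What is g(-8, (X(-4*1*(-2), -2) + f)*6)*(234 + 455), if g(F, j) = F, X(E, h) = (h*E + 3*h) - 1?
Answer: -5512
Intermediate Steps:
X(E, h) = -1 + 3*h + E*h (X(E, h) = (E*h + 3*h) - 1 = (3*h + E*h) - 1 = -1 + 3*h + E*h)
g(-8, (X(-4*1*(-2), -2) + f)*6)*(234 + 455) = -8*(234 + 455) = -8*689 = -5512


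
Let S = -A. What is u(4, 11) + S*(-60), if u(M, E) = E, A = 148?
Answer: 8891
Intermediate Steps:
S = -148 (S = -1*148 = -148)
u(4, 11) + S*(-60) = 11 - 148*(-60) = 11 + 8880 = 8891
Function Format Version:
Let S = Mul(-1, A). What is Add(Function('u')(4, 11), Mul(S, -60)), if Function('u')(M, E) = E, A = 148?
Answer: 8891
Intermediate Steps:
S = -148 (S = Mul(-1, 148) = -148)
Add(Function('u')(4, 11), Mul(S, -60)) = Add(11, Mul(-148, -60)) = Add(11, 8880) = 8891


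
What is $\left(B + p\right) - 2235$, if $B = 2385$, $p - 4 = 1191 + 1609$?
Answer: $2954$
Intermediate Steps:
$p = 2804$ ($p = 4 + \left(1191 + 1609\right) = 4 + 2800 = 2804$)
$\left(B + p\right) - 2235 = \left(2385 + 2804\right) - 2235 = 5189 - 2235 = 2954$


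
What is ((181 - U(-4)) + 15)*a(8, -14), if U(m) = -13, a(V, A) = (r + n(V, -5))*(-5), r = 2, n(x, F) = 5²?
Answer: -28215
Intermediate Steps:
n(x, F) = 25
a(V, A) = -135 (a(V, A) = (2 + 25)*(-5) = 27*(-5) = -135)
((181 - U(-4)) + 15)*a(8, -14) = ((181 - 1*(-13)) + 15)*(-135) = ((181 + 13) + 15)*(-135) = (194 + 15)*(-135) = 209*(-135) = -28215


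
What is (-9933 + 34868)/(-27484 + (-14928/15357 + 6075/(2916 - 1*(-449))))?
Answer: -85903244345/94681900371 ≈ -0.90728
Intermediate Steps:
(-9933 + 34868)/(-27484 + (-14928/15357 + 6075/(2916 - 1*(-449)))) = 24935/(-27484 + (-14928*1/15357 + 6075/(2916 + 449))) = 24935/(-27484 + (-4976/5119 + 6075/3365)) = 24935/(-27484 + (-4976/5119 + 6075*(1/3365))) = 24935/(-27484 + (-4976/5119 + 1215/673)) = 24935/(-27484 + 2870737/3445087) = 24935/(-94681900371/3445087) = 24935*(-3445087/94681900371) = -85903244345/94681900371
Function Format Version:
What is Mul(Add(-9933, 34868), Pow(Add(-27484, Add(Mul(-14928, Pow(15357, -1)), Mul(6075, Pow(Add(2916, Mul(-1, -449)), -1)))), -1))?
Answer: Rational(-85903244345, 94681900371) ≈ -0.90728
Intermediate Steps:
Mul(Add(-9933, 34868), Pow(Add(-27484, Add(Mul(-14928, Pow(15357, -1)), Mul(6075, Pow(Add(2916, Mul(-1, -449)), -1)))), -1)) = Mul(24935, Pow(Add(-27484, Add(Mul(-14928, Rational(1, 15357)), Mul(6075, Pow(Add(2916, 449), -1)))), -1)) = Mul(24935, Pow(Add(-27484, Add(Rational(-4976, 5119), Mul(6075, Pow(3365, -1)))), -1)) = Mul(24935, Pow(Add(-27484, Add(Rational(-4976, 5119), Mul(6075, Rational(1, 3365)))), -1)) = Mul(24935, Pow(Add(-27484, Add(Rational(-4976, 5119), Rational(1215, 673))), -1)) = Mul(24935, Pow(Add(-27484, Rational(2870737, 3445087)), -1)) = Mul(24935, Pow(Rational(-94681900371, 3445087), -1)) = Mul(24935, Rational(-3445087, 94681900371)) = Rational(-85903244345, 94681900371)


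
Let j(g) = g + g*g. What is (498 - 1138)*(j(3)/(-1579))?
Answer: 7680/1579 ≈ 4.8638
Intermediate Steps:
j(g) = g + g**2
(498 - 1138)*(j(3)/(-1579)) = (498 - 1138)*((3*(1 + 3))/(-1579)) = -640*3*4*(-1)/1579 = -7680*(-1)/1579 = -640*(-12/1579) = 7680/1579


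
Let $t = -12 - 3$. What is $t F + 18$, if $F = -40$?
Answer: $618$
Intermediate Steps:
$t = -15$ ($t = -12 - 3 = -15$)
$t F + 18 = \left(-15\right) \left(-40\right) + 18 = 600 + 18 = 618$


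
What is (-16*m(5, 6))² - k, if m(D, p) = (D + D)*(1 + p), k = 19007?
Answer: 1235393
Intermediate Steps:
m(D, p) = 2*D*(1 + p) (m(D, p) = (2*D)*(1 + p) = 2*D*(1 + p))
(-16*m(5, 6))² - k = (-32*5*(1 + 6))² - 1*19007 = (-32*5*7)² - 19007 = (-16*70)² - 19007 = (-1120)² - 19007 = 1254400 - 19007 = 1235393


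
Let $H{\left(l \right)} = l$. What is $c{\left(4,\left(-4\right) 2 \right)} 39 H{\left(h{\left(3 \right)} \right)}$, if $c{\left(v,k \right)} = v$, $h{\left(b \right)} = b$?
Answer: $468$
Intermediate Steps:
$c{\left(4,\left(-4\right) 2 \right)} 39 H{\left(h{\left(3 \right)} \right)} = 4 \cdot 39 \cdot 3 = 156 \cdot 3 = 468$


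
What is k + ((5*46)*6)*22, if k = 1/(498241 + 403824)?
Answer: 27386693401/902065 ≈ 30360.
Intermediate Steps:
k = 1/902065 ≈ 1.1086e-6
k + ((5*46)*6)*22 = 1/902065 + ((5*46)*6)*22 = 1/902065 + (230*6)*22 = 1/902065 + 1380*22 = 1/902065 + 30360 = 27386693401/902065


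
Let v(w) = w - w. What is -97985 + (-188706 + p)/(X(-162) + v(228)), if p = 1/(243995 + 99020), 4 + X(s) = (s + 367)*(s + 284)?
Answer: -840524510312239/8577433090 ≈ -97993.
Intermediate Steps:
X(s) = -4 + (284 + s)*(367 + s) (X(s) = -4 + (s + 367)*(s + 284) = -4 + (367 + s)*(284 + s) = -4 + (284 + s)*(367 + s))
v(w) = 0
p = 1/343015 ≈ 2.9153e-6
-97985 + (-188706 + p)/(X(-162) + v(228)) = -97985 + (-188706 + 1/343015)/((104224 + (-162)**2 + 651*(-162)) + 0) = -97985 - 64728988589/(343015*((104224 + 26244 - 105462) + 0)) = -97985 - 64728988589/(343015*(25006 + 0)) = -97985 - 64728988589/343015/25006 = -97985 - 64728988589/343015*1/25006 = -97985 - 64728988589/8577433090 = -840524510312239/8577433090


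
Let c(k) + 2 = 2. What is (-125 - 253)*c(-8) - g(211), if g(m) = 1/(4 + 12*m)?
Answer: -1/2536 ≈ -0.00039432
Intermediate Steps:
c(k) = 0 (c(k) = -2 + 2 = 0)
(-125 - 253)*c(-8) - g(211) = (-125 - 253)*0 - 1/(4*(1 + 3*211)) = -378*0 - 1/(4*(1 + 633)) = 0 - 1/(4*634) = 0 - 1*1/2536 = 0 - 1/2536 = -1/2536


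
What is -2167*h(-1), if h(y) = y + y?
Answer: 4334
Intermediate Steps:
h(y) = 2*y
-2167*h(-1) = -4334*(-1) = -2167*(-2) = 4334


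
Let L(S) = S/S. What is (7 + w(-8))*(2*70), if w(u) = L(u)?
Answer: 1120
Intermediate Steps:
L(S) = 1
w(u) = 1
(7 + w(-8))*(2*70) = (7 + 1)*(2*70) = 8*140 = 1120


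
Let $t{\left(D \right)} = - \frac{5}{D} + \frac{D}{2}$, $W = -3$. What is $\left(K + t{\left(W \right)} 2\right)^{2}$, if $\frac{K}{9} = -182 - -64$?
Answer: $\frac{10144225}{9} \approx 1.1271 \cdot 10^{6}$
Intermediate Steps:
$t{\left(D \right)} = \frac{D}{2} - \frac{5}{D}$ ($t{\left(D \right)} = - \frac{5}{D} + D \frac{1}{2} = - \frac{5}{D} + \frac{D}{2} = \frac{D}{2} - \frac{5}{D}$)
$K = -1062$ ($K = 9 \left(-182 - -64\right) = 9 \left(-182 + 64\right) = 9 \left(-118\right) = -1062$)
$\left(K + t{\left(W \right)} 2\right)^{2} = \left(-1062 + \left(\frac{1}{2} \left(-3\right) - \frac{5}{-3}\right) 2\right)^{2} = \left(-1062 + \left(- \frac{3}{2} - - \frac{5}{3}\right) 2\right)^{2} = \left(-1062 + \left(- \frac{3}{2} + \frac{5}{3}\right) 2\right)^{2} = \left(-1062 + \frac{1}{6} \cdot 2\right)^{2} = \left(-1062 + \frac{1}{3}\right)^{2} = \left(- \frac{3185}{3}\right)^{2} = \frac{10144225}{9}$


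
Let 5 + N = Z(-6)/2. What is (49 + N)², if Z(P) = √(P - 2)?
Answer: (44 + I*√2)² ≈ 1934.0 + 124.45*I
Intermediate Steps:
Z(P) = √(-2 + P)
N = -5 + I*√2 (N = -5 + √(-2 - 6)/2 = -5 + √(-8)*(½) = -5 + (2*I*√2)*(½) = -5 + I*√2 ≈ -5.0 + 1.4142*I)
(49 + N)² = (49 + (-5 + I*√2))² = (44 + I*√2)²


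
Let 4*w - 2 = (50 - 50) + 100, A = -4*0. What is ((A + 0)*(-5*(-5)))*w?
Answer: 0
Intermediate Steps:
A = 0
w = 51/2 (w = ½ + ((50 - 50) + 100)/4 = ½ + (0 + 100)/4 = ½ + (¼)*100 = ½ + 25 = 51/2 ≈ 25.500)
((A + 0)*(-5*(-5)))*w = ((0 + 0)*(-5*(-5)))*(51/2) = (0*25)*(51/2) = 0*(51/2) = 0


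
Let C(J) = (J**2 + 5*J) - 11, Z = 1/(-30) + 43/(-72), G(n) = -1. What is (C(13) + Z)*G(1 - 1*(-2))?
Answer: -80053/360 ≈ -222.37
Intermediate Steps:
Z = -227/360 (Z = 1*(-1/30) + 43*(-1/72) = -1/30 - 43/72 = -227/360 ≈ -0.63056)
C(J) = -11 + J**2 + 5*J
(C(13) + Z)*G(1 - 1*(-2)) = ((-11 + 13**2 + 5*13) - 227/360)*(-1) = ((-11 + 169 + 65) - 227/360)*(-1) = (223 - 227/360)*(-1) = (80053/360)*(-1) = -80053/360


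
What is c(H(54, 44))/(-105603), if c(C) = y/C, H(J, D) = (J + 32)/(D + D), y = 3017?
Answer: -132748/4540929 ≈ -0.029234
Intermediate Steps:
H(J, D) = (32 + J)/(2*D) (H(J, D) = (32 + J)/((2*D)) = (32 + J)*(1/(2*D)) = (32 + J)/(2*D))
c(C) = 3017/C
c(H(54, 44))/(-105603) = (3017/(((1/2)*(32 + 54)/44)))/(-105603) = (3017/(((1/2)*(1/44)*86)))*(-1/105603) = (3017/(43/44))*(-1/105603) = (3017*(44/43))*(-1/105603) = (132748/43)*(-1/105603) = -132748/4540929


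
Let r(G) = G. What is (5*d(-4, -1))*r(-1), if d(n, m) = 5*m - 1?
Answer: 30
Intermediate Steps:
d(n, m) = -1 + 5*m
(5*d(-4, -1))*r(-1) = (5*(-1 + 5*(-1)))*(-1) = (5*(-1 - 5))*(-1) = (5*(-6))*(-1) = -30*(-1) = 30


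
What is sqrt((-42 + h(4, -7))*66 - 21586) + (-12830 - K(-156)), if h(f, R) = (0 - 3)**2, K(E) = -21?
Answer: -12809 + 2*I*sqrt(5941) ≈ -12809.0 + 154.16*I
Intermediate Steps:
h(f, R) = 9 (h(f, R) = (-3)**2 = 9)
sqrt((-42 + h(4, -7))*66 - 21586) + (-12830 - K(-156)) = sqrt((-42 + 9)*66 - 21586) + (-12830 - 1*(-21)) = sqrt(-33*66 - 21586) + (-12830 + 21) = sqrt(-2178 - 21586) - 12809 = sqrt(-23764) - 12809 = 2*I*sqrt(5941) - 12809 = -12809 + 2*I*sqrt(5941)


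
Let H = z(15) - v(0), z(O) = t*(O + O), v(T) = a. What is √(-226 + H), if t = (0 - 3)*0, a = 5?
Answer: I*√231 ≈ 15.199*I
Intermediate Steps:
t = 0 (t = -3*0 = 0)
v(T) = 5
z(O) = 0 (z(O) = 0*(O + O) = 0*(2*O) = 0)
H = -5 (H = 0 - 1*5 = 0 - 5 = -5)
√(-226 + H) = √(-226 - 5) = √(-231) = I*√231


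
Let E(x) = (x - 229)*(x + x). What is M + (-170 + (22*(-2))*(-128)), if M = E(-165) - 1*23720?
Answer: 111762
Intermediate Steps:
E(x) = 2*x*(-229 + x) (E(x) = (-229 + x)*(2*x) = 2*x*(-229 + x))
M = 106300 (M = 2*(-165)*(-229 - 165) - 1*23720 = 2*(-165)*(-394) - 23720 = 130020 - 23720 = 106300)
M + (-170 + (22*(-2))*(-128)) = 106300 + (-170 + (22*(-2))*(-128)) = 106300 + (-170 - 44*(-128)) = 106300 + (-170 + 5632) = 106300 + 5462 = 111762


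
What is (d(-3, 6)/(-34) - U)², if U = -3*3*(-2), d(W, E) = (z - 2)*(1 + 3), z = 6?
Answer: 98596/289 ≈ 341.16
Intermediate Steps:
d(W, E) = 16 (d(W, E) = (6 - 2)*(1 + 3) = 4*4 = 16)
U = 18 (U = -9*(-2) = 18)
(d(-3, 6)/(-34) - U)² = (16/(-34) - 1*18)² = (16*(-1/34) - 18)² = (-8/17 - 18)² = (-314/17)² = 98596/289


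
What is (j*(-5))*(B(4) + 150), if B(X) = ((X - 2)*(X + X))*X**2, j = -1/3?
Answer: 2030/3 ≈ 676.67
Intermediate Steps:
j = -1/3 (j = -1*1/3 = -1/3 ≈ -0.33333)
B(X) = 2*X**3*(-2 + X) (B(X) = ((-2 + X)*(2*X))*X**2 = (2*X*(-2 + X))*X**2 = 2*X**3*(-2 + X))
(j*(-5))*(B(4) + 150) = (-1/3*(-5))*(2*4**3*(-2 + 4) + 150) = 5*(2*64*2 + 150)/3 = 5*(256 + 150)/3 = (5/3)*406 = 2030/3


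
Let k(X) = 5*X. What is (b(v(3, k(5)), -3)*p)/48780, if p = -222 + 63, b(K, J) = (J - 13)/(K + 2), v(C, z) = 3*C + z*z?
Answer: 1/12195 ≈ 8.2001e-5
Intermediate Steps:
v(C, z) = z² + 3*C (v(C, z) = 3*C + z² = z² + 3*C)
b(K, J) = (-13 + J)/(2 + K)
p = -159
(b(v(3, k(5)), -3)*p)/48780 = (((-13 - 3)/(2 + ((5*5)² + 3*3)))*(-159))/48780 = ((-16/(2 + (25² + 9)))*(-159))*(1/48780) = ((-16/(2 + (625 + 9)))*(-159))*(1/48780) = ((-16/(2 + 634))*(-159))*(1/48780) = ((-16/636)*(-159))*(1/48780) = (((1/636)*(-16))*(-159))*(1/48780) = -4/159*(-159)*(1/48780) = 4*(1/48780) = 1/12195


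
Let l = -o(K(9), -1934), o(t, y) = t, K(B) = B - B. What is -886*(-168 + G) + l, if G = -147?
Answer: 279090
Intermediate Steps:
K(B) = 0
l = 0 (l = -1*0 = 0)
-886*(-168 + G) + l = -886*(-168 - 147) + 0 = -886*(-315) + 0 = 279090 + 0 = 279090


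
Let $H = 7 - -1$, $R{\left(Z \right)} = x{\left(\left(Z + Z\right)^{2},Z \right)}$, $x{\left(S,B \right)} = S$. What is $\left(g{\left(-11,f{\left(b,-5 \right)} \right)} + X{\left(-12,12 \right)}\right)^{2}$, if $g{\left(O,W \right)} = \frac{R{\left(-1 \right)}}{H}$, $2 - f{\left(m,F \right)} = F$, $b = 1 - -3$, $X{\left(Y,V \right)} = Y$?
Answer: $\frac{529}{4} \approx 132.25$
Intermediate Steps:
$R{\left(Z \right)} = 4 Z^{2}$ ($R{\left(Z \right)} = \left(Z + Z\right)^{2} = \left(2 Z\right)^{2} = 4 Z^{2}$)
$b = 4$ ($b = 1 + 3 = 4$)
$f{\left(m,F \right)} = 2 - F$
$H = 8$ ($H = 7 + 1 = 8$)
$g{\left(O,W \right)} = \frac{1}{2}$ ($g{\left(O,W \right)} = \frac{4 \left(-1\right)^{2}}{8} = 4 \cdot 1 \cdot \frac{1}{8} = 4 \cdot \frac{1}{8} = \frac{1}{2}$)
$\left(g{\left(-11,f{\left(b,-5 \right)} \right)} + X{\left(-12,12 \right)}\right)^{2} = \left(\frac{1}{2} - 12\right)^{2} = \left(- \frac{23}{2}\right)^{2} = \frac{529}{4}$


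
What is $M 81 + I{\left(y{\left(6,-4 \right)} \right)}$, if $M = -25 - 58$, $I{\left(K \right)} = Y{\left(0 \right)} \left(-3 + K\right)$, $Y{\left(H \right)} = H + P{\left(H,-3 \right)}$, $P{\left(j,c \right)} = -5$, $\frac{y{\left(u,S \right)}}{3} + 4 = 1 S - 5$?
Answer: $-6513$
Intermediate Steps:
$y{\left(u,S \right)} = -27 + 3 S$ ($y{\left(u,S \right)} = -12 + 3 \left(1 S - 5\right) = -12 + 3 \left(S - 5\right) = -12 + 3 \left(-5 + S\right) = -12 + \left(-15 + 3 S\right) = -27 + 3 S$)
$Y{\left(H \right)} = -5 + H$ ($Y{\left(H \right)} = H - 5 = -5 + H$)
$I{\left(K \right)} = 15 - 5 K$ ($I{\left(K \right)} = \left(-5 + 0\right) \left(-3 + K\right) = - 5 \left(-3 + K\right) = 15 - 5 K$)
$M = -83$ ($M = -25 - 58 = -83$)
$M 81 + I{\left(y{\left(6,-4 \right)} \right)} = \left(-83\right) 81 - \left(-15 + 5 \left(-27 + 3 \left(-4\right)\right)\right) = -6723 - \left(-15 + 5 \left(-27 - 12\right)\right) = -6723 + \left(15 - -195\right) = -6723 + \left(15 + 195\right) = -6723 + 210 = -6513$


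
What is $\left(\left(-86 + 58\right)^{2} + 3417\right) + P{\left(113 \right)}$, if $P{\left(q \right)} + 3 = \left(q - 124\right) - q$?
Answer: $4074$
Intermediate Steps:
$P{\left(q \right)} = -127$ ($P{\left(q \right)} = -3 + \left(\left(q - 124\right) - q\right) = -3 + \left(\left(-124 + q\right) - q\right) = -3 - 124 = -127$)
$\left(\left(-86 + 58\right)^{2} + 3417\right) + P{\left(113 \right)} = \left(\left(-86 + 58\right)^{2} + 3417\right) - 127 = \left(\left(-28\right)^{2} + 3417\right) - 127 = \left(784 + 3417\right) - 127 = 4201 - 127 = 4074$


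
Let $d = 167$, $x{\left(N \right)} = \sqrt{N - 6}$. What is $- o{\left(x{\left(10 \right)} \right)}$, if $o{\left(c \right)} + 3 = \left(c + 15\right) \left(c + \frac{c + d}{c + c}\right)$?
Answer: $- \frac{2997}{4} \approx -749.25$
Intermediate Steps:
$x{\left(N \right)} = \sqrt{-6 + N}$
$o{\left(c \right)} = -3 + \left(15 + c\right) \left(c + \frac{167 + c}{2 c}\right)$ ($o{\left(c \right)} = -3 + \left(c + 15\right) \left(c + \frac{c + 167}{c + c}\right) = -3 + \left(15 + c\right) \left(c + \frac{167 + c}{2 c}\right)$)
$- o{\left(x{\left(10 \right)} \right)} = - (88 + \left(\sqrt{-6 + 10}\right)^{2} + \frac{31 \sqrt{-6 + 10}}{2} + \frac{2505}{2 \sqrt{-6 + 10}}) = - (88 + \left(\sqrt{4}\right)^{2} + \frac{31 \sqrt{4}}{2} + \frac{2505}{2 \sqrt{4}}) = - (88 + 2^{2} + \frac{31}{2} \cdot 2 + \frac{2505}{2 \cdot 2}) = - (88 + 4 + 31 + \frac{2505}{2} \cdot \frac{1}{2}) = - (88 + 4 + 31 + \frac{2505}{4}) = \left(-1\right) \frac{2997}{4} = - \frac{2997}{4}$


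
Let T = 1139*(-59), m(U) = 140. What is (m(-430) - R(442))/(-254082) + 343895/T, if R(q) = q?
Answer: -2569330432/502193073 ≈ -5.1162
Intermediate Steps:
T = -67201
(m(-430) - R(442))/(-254082) + 343895/T = (140 - 1*442)/(-254082) + 343895/(-67201) = (140 - 442)*(-1/254082) + 343895*(-1/67201) = -302*(-1/254082) - 343895/67201 = 151/127041 - 343895/67201 = -2569330432/502193073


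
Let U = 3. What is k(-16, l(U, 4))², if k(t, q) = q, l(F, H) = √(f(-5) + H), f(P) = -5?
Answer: -1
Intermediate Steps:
l(F, H) = √(-5 + H)
k(-16, l(U, 4))² = (√(-5 + 4))² = (√(-1))² = I² = -1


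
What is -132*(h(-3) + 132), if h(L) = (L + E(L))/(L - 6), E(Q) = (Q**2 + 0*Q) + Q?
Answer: -17380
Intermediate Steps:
E(Q) = Q + Q**2 (E(Q) = (Q**2 + 0) + Q = Q**2 + Q = Q + Q**2)
h(L) = (L + L*(1 + L))/(-6 + L) (h(L) = (L + L*(1 + L))/(L - 6) = (L + L*(1 + L))/(-6 + L))
-132*(h(-3) + 132) = -132*(-3*(2 - 3)/(-6 - 3) + 132) = -132*(-3*(-1)/(-9) + 132) = -132*(-3*(-1/9)*(-1) + 132) = -132*(-1/3 + 132) = -132*395/3 = -17380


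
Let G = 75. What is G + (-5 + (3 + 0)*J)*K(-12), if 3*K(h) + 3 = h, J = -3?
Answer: 145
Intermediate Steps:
K(h) = -1 + h/3
G + (-5 + (3 + 0)*J)*K(-12) = 75 + (-5 + (3 + 0)*(-3))*(-1 + (⅓)*(-12)) = 75 + (-5 + 3*(-3))*(-1 - 4) = 75 + (-5 - 9)*(-5) = 75 - 14*(-5) = 75 + 70 = 145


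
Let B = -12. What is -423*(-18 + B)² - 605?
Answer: -381305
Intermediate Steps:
-423*(-18 + B)² - 605 = -423*(-18 - 12)² - 605 = -423*(-30)² - 605 = -423*900 - 605 = -380700 - 605 = -381305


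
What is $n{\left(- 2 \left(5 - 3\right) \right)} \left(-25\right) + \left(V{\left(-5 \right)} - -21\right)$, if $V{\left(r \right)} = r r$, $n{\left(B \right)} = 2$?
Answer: $-4$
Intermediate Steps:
$V{\left(r \right)} = r^{2}$
$n{\left(- 2 \left(5 - 3\right) \right)} \left(-25\right) + \left(V{\left(-5 \right)} - -21\right) = 2 \left(-25\right) - \left(-21 - \left(-5\right)^{2}\right) = -50 + \left(25 + 21\right) = -50 + 46 = -4$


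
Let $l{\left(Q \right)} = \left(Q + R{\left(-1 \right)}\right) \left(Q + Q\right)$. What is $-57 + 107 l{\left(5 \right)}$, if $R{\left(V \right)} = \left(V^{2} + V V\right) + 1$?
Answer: $8503$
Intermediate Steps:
$R{\left(V \right)} = 1 + 2 V^{2}$ ($R{\left(V \right)} = \left(V^{2} + V^{2}\right) + 1 = 2 V^{2} + 1 = 1 + 2 V^{2}$)
$l{\left(Q \right)} = 2 Q \left(3 + Q\right)$ ($l{\left(Q \right)} = \left(Q + \left(1 + 2 \left(-1\right)^{2}\right)\right) \left(Q + Q\right) = \left(Q + \left(1 + 2 \cdot 1\right)\right) 2 Q = \left(Q + \left(1 + 2\right)\right) 2 Q = \left(Q + 3\right) 2 Q = \left(3 + Q\right) 2 Q = 2 Q \left(3 + Q\right)$)
$-57 + 107 l{\left(5 \right)} = -57 + 107 \cdot 2 \cdot 5 \left(3 + 5\right) = -57 + 107 \cdot 2 \cdot 5 \cdot 8 = -57 + 107 \cdot 80 = -57 + 8560 = 8503$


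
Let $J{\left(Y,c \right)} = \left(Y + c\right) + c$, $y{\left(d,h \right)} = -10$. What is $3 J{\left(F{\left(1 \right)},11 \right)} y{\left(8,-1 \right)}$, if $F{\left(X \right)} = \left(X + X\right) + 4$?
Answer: $-840$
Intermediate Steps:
$F{\left(X \right)} = 4 + 2 X$ ($F{\left(X \right)} = 2 X + 4 = 4 + 2 X$)
$J{\left(Y,c \right)} = Y + 2 c$
$3 J{\left(F{\left(1 \right)},11 \right)} y{\left(8,-1 \right)} = 3 \left(\left(4 + 2 \cdot 1\right) + 2 \cdot 11\right) \left(-10\right) = 3 \left(\left(4 + 2\right) + 22\right) \left(-10\right) = 3 \left(6 + 22\right) \left(-10\right) = 3 \cdot 28 \left(-10\right) = 84 \left(-10\right) = -840$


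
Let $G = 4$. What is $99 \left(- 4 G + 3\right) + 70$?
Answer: $-1217$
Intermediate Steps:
$99 \left(- 4 G + 3\right) + 70 = 99 \left(\left(-4\right) 4 + 3\right) + 70 = 99 \left(-16 + 3\right) + 70 = 99 \left(-13\right) + 70 = -1287 + 70 = -1217$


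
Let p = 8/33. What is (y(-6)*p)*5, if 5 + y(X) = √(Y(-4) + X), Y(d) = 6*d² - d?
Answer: -200/33 + 40*√94/33 ≈ 5.6913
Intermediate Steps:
p = 8/33 (p = 8*(1/33) = 8/33 ≈ 0.24242)
Y(d) = -d + 6*d²
y(X) = -5 + √(100 + X) (y(X) = -5 + √(-4*(-1 + 6*(-4)) + X) = -5 + √(-4*(-1 - 24) + X) = -5 + √(-4*(-25) + X) = -5 + √(100 + X))
(y(-6)*p)*5 = ((-5 + √(100 - 6))*(8/33))*5 = ((-5 + √94)*(8/33))*5 = (-40/33 + 8*√94/33)*5 = -200/33 + 40*√94/33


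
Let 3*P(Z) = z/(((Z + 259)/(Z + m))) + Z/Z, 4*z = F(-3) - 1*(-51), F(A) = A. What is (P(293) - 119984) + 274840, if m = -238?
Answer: 21370229/138 ≈ 1.5486e+5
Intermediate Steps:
z = 12 (z = (-3 - 1*(-51))/4 = (-3 + 51)/4 = (¼)*48 = 12)
P(Z) = ⅓ + 4*(-238 + Z)/(259 + Z) (P(Z) = (12/(((Z + 259)/(Z - 238))) + Z/Z)/3 = (12/(((259 + Z)/(-238 + Z))) + 1)/3 = (12*((-238 + Z)/(259 + Z)) + 1)/3 = (12*(-238 + Z)/(259 + Z) + 1)/3 = (1 + 12*(-238 + Z)/(259 + Z))/3 = ⅓ + 4*(-238 + Z)/(259 + Z))
(P(293) - 119984) + 274840 = ((-2597 + 13*293)/(3*(259 + 293)) - 119984) + 274840 = ((⅓)*(-2597 + 3809)/552 - 119984) + 274840 = ((⅓)*(1/552)*1212 - 119984) + 274840 = (101/138 - 119984) + 274840 = -16557691/138 + 274840 = 21370229/138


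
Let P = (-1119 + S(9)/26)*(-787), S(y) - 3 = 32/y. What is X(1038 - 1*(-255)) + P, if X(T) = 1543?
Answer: 206387431/234 ≈ 8.8200e+5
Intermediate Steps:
S(y) = 3 + 32/y
P = 206026369/234 (P = (-1119 + (3 + 32/9)/26)*(-787) = (-1119 + (3 + 32*(⅑))*(1/26))*(-787) = (-1119 + (3 + 32/9)*(1/26))*(-787) = (-1119 + (59/9)*(1/26))*(-787) = (-1119 + 59/234)*(-787) = -261787/234*(-787) = 206026369/234 ≈ 8.8046e+5)
X(1038 - 1*(-255)) + P = 1543 + 206026369/234 = 206387431/234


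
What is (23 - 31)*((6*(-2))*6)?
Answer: 576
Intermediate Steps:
(23 - 31)*((6*(-2))*6) = -(-96)*6 = -8*(-72) = 576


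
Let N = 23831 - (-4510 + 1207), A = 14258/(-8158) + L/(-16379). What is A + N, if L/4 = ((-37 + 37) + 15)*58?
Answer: 1812689978283/66809941 ≈ 27132.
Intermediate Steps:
L = 3480 (L = 4*(((-37 + 37) + 15)*58) = 4*((0 + 15)*58) = 4*(15*58) = 4*870 = 3480)
A = -130960811/66809941 (A = 14258/(-8158) + 3480/(-16379) = 14258*(-1/8158) + 3480*(-1/16379) = -7129/4079 - 3480/16379 = -130960811/66809941 ≈ -1.9602)
N = 27134 (N = 23831 - 1*(-3303) = 23831 + 3303 = 27134)
A + N = -130960811/66809941 + 27134 = 1812689978283/66809941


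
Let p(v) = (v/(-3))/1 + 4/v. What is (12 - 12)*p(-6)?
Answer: 0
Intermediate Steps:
p(v) = 4/v - v/3 (p(v) = (v*(-⅓))*1 + 4/v = -v/3*1 + 4/v = -v/3 + 4/v = 4/v - v/3)
(12 - 12)*p(-6) = (12 - 12)*(4/(-6) - ⅓*(-6)) = 0*(4*(-⅙) + 2) = 0*(-⅔ + 2) = 0*(4/3) = 0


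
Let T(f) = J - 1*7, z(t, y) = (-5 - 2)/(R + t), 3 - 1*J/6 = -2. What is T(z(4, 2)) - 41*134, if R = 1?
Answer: -5471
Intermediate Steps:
J = 30 (J = 18 - 6*(-2) = 18 + 12 = 30)
z(t, y) = -7/(1 + t) (z(t, y) = (-5 - 2)/(1 + t) = -7/(1 + t))
T(f) = 23 (T(f) = 30 - 1*7 = 30 - 7 = 23)
T(z(4, 2)) - 41*134 = 23 - 41*134 = 23 - 5494 = -5471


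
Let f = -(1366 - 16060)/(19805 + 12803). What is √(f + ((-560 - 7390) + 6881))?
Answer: I*√17752639951/4076 ≈ 32.689*I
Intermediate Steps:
f = 7347/16304 (f = -(-14694)/32608 = -1*(-7347/16304) = 7347/16304 ≈ 0.45063)
√(f + ((-560 - 7390) + 6881)) = √(7347/16304 + ((-560 - 7390) + 6881)) = √(7347/16304 + (-7950 + 6881)) = √(7347/16304 - 1069) = √(-17421629/16304) = I*√17752639951/4076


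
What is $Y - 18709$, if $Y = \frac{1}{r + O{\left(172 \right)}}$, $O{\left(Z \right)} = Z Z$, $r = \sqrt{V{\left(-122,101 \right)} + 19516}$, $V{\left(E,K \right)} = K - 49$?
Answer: $- \frac{1023374683588}{54699593} - \frac{\sqrt{1223}}{218798372} \approx -18709.0$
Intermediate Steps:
$V{\left(E,K \right)} = -49 + K$ ($V{\left(E,K \right)} = K - 49 = -49 + K$)
$r = 4 \sqrt{1223}$ ($r = \sqrt{\left(-49 + 101\right) + 19516} = \sqrt{52 + 19516} = \sqrt{19568} = 4 \sqrt{1223} \approx 139.89$)
$O{\left(Z \right)} = Z^{2}$
$Y = \frac{1}{29584 + 4 \sqrt{1223}}$ ($Y = \frac{1}{4 \sqrt{1223} + 172^{2}} = \frac{1}{4 \sqrt{1223} + 29584} = \frac{1}{29584 + 4 \sqrt{1223}} \approx 3.3643 \cdot 10^{-5}$)
$Y - 18709 = \left(\frac{1849}{54699593} - \frac{\sqrt{1223}}{218798372}\right) - 18709 = - \frac{1023374683588}{54699593} - \frac{\sqrt{1223}}{218798372}$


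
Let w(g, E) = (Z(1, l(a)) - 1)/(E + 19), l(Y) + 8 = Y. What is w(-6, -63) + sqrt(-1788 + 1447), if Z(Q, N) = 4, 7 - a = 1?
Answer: -3/44 + I*sqrt(341) ≈ -0.068182 + 18.466*I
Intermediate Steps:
a = 6 (a = 7 - 1*1 = 7 - 1 = 6)
l(Y) = -8 + Y
w(g, E) = 3/(19 + E) (w(g, E) = (4 - 1)/(E + 19) = 3/(19 + E))
w(-6, -63) + sqrt(-1788 + 1447) = 3/(19 - 63) + sqrt(-1788 + 1447) = 3/(-44) + sqrt(-341) = 3*(-1/44) + I*sqrt(341) = -3/44 + I*sqrt(341)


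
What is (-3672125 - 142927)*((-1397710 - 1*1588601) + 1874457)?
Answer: 4241780826408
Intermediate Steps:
(-3672125 - 142927)*((-1397710 - 1*1588601) + 1874457) = -3815052*((-1397710 - 1588601) + 1874457) = -3815052*(-2986311 + 1874457) = -3815052*(-1111854) = 4241780826408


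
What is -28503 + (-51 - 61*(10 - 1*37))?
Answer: -26907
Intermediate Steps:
-28503 + (-51 - 61*(10 - 1*37)) = -28503 + (-51 - 61*(10 - 37)) = -28503 + (-51 - 61*(-27)) = -28503 + (-51 + 1647) = -28503 + 1596 = -26907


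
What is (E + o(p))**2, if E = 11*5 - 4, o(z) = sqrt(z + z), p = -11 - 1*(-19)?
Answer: 3025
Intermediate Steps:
p = 8 (p = -11 + 19 = 8)
o(z) = sqrt(2)*sqrt(z) (o(z) = sqrt(2*z) = sqrt(2)*sqrt(z))
E = 51 (E = 55 - 4 = 51)
(E + o(p))**2 = (51 + sqrt(2)*sqrt(8))**2 = (51 + sqrt(2)*(2*sqrt(2)))**2 = (51 + 4)**2 = 55**2 = 3025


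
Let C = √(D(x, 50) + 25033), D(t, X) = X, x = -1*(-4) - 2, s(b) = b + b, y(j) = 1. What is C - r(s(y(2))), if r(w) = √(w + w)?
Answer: -2 + 3*√2787 ≈ 156.38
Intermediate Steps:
s(b) = 2*b
x = 2 (x = 4 - 2 = 2)
r(w) = √2*√w (r(w) = √(2*w) = √2*√w)
C = 3*√2787 (C = √(50 + 25033) = √25083 = 3*√2787 ≈ 158.38)
C - r(s(y(2))) = 3*√2787 - √2*√(2*1) = 3*√2787 - √2*√2 = 3*√2787 - 1*2 = 3*√2787 - 2 = -2 + 3*√2787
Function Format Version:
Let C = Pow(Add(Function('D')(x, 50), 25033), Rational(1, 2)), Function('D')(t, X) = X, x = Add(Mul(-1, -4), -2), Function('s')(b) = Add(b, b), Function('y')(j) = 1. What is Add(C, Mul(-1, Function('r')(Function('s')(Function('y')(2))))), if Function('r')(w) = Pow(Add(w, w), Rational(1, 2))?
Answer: Add(-2, Mul(3, Pow(2787, Rational(1, 2)))) ≈ 156.38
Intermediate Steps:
Function('s')(b) = Mul(2, b)
x = 2 (x = Add(4, -2) = 2)
Function('r')(w) = Mul(Pow(2, Rational(1, 2)), Pow(w, Rational(1, 2))) (Function('r')(w) = Pow(Mul(2, w), Rational(1, 2)) = Mul(Pow(2, Rational(1, 2)), Pow(w, Rational(1, 2))))
C = Mul(3, Pow(2787, Rational(1, 2))) (C = Pow(Add(50, 25033), Rational(1, 2)) = Pow(25083, Rational(1, 2)) = Mul(3, Pow(2787, Rational(1, 2))) ≈ 158.38)
Add(C, Mul(-1, Function('r')(Function('s')(Function('y')(2))))) = Add(Mul(3, Pow(2787, Rational(1, 2))), Mul(-1, Mul(Pow(2, Rational(1, 2)), Pow(Mul(2, 1), Rational(1, 2))))) = Add(Mul(3, Pow(2787, Rational(1, 2))), Mul(-1, Mul(Pow(2, Rational(1, 2)), Pow(2, Rational(1, 2))))) = Add(Mul(3, Pow(2787, Rational(1, 2))), Mul(-1, 2)) = Add(Mul(3, Pow(2787, Rational(1, 2))), -2) = Add(-2, Mul(3, Pow(2787, Rational(1, 2))))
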